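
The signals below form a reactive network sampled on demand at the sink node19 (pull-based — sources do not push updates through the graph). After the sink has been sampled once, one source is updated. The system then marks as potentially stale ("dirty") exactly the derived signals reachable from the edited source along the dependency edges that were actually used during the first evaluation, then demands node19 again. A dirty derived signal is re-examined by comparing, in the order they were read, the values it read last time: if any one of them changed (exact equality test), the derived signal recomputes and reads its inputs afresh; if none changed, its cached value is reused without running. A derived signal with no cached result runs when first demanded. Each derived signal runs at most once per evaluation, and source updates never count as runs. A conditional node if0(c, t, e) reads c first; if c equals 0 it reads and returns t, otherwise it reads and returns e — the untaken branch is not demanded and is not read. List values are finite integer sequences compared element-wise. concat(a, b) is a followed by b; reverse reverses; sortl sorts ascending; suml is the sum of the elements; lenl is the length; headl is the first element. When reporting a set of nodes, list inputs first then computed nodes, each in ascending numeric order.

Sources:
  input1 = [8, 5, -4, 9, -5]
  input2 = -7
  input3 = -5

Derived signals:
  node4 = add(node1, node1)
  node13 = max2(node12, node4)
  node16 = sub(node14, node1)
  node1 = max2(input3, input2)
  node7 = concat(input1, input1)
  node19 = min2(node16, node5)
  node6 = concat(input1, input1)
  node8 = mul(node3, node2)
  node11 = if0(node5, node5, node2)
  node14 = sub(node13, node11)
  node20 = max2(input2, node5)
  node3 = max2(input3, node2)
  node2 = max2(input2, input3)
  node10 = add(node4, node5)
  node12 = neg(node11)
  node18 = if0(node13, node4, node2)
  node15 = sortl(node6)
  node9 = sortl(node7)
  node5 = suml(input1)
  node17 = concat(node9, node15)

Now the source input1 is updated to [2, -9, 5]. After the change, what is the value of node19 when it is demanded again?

Initial pass — values computed on the first demand:
  node1 = max2(-5, -7) = -5
  node2 = max2(-7, -5) = -5
  node4 = add(-5, -5) = -10
  node5 = suml([8, 5, -4, 9, -5]) = 13
  node11 = if0(node5=13 -> else branch node2) = -5
  node12 = neg(-5) = 5
  node13 = max2(5, -10) = 5
  node14 = sub(5, -5) = 10
  node16 = sub(10, -5) = 15
  node19 = min2(15, 13) = 13

Second demand — change propagation:
  node5: re-runs because input1 [8, 5, -4, 9, -5]->[2, -9, 5]; new result -2.
  node11: re-runs because node5 13->-2; new result -5 (unchanged).
  node12: re-examined; everything it read last time is the same (node11 unchanged) — cache 5 kept, no run.
  node13: re-examined; everything it read last time is the same (node12 unchanged, node4 unchanged) — cache 5 kept, no run.
  node14: re-examined; everything it read last time is the same (node13 unchanged, node11 unchanged) — cache 10 kept, no run.
  node16: re-examined; everything it read last time is the same (node14 unchanged, node1 unchanged) — cache 15 kept, no run.
  node19: re-runs because node5 13->-2; new result -2.

The important point: at node12 every value read last time is unchanged, so the dirty flag clears without a run.

node19 now evaluates to -2.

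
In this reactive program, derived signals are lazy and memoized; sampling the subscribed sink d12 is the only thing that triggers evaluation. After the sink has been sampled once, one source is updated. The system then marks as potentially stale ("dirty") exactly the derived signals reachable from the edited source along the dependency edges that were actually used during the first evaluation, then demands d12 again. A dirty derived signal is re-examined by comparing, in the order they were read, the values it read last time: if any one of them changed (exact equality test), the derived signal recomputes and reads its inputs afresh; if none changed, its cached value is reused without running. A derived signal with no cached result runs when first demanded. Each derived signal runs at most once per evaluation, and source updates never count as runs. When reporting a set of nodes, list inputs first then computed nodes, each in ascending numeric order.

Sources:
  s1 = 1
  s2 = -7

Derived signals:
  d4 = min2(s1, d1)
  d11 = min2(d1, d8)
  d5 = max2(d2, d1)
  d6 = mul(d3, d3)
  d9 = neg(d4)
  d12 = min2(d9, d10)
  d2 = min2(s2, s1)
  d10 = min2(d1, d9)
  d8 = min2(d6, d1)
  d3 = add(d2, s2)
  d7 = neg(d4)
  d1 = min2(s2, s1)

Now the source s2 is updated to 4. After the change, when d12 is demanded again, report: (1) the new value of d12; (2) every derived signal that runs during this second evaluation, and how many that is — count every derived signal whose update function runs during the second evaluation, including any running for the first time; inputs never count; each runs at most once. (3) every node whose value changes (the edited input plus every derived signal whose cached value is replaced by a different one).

Demanding d12 again yields -1.
5 derived signals run: d1, d4, d9, d10, d12.
The nodes whose values change: s2, d1, d4, d9, d10, d12.

First demand of the output computes:
  d1 = min2(-7, 1) = -7
  d4 = min2(1, -7) = -7
  d9 = neg(-7) = 7
  d10 = min2(-7, 7) = -7
  d12 = min2(7, -7) = -7

After the edit, cleaning proceeds:
  d1: a read changed (s2 -7->4) — executes, giving 1.
  d4: a read changed (d1 -7->1) — executes, giving 1.
  d9: a read changed (d4 -7->1) — executes, giving -1.
  d10: a read changed (d1 -7->1; d9 7->-1) — executes, giving -1.
  d12: a read changed (d9 7->-1; d10 -7->-1) — executes, giving -1.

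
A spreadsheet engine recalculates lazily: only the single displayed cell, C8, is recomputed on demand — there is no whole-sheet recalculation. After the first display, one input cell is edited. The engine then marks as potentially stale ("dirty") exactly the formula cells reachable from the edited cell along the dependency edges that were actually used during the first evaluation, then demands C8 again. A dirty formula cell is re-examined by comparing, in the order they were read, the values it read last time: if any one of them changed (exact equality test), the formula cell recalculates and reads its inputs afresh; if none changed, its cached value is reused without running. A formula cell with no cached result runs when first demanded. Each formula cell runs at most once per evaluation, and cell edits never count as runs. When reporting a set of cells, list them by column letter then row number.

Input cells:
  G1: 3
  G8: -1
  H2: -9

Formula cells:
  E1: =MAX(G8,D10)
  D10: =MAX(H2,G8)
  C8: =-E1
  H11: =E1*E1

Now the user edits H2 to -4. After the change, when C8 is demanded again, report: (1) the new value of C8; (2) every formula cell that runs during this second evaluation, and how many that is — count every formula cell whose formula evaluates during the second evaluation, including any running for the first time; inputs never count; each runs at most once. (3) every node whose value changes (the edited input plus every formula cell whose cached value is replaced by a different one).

First evaluation (everything demanded from the output):
  D10 = MAX(-9, -1) = -1
  E1 = MAX(-1, -1) = -1
  C8 = -(-1) = 1

Propagation after the edit:
  D10: runs — H2 -9->-4; result -1 (same value as before).
  E1: checked — values it read are unchanged (G8 unchanged, D10 unchanged); reused cached -1 without running.
  C8: checked — values it read are unchanged (E1 unchanged); reused cached 1 without running.

Key observation: the change is absorbed at D10 — it re-runs but produces the same value, and the output's value is unchanged.

New value of C8: 1.
Formula cells that run: D10 — 1 in total.
Values that change: H2.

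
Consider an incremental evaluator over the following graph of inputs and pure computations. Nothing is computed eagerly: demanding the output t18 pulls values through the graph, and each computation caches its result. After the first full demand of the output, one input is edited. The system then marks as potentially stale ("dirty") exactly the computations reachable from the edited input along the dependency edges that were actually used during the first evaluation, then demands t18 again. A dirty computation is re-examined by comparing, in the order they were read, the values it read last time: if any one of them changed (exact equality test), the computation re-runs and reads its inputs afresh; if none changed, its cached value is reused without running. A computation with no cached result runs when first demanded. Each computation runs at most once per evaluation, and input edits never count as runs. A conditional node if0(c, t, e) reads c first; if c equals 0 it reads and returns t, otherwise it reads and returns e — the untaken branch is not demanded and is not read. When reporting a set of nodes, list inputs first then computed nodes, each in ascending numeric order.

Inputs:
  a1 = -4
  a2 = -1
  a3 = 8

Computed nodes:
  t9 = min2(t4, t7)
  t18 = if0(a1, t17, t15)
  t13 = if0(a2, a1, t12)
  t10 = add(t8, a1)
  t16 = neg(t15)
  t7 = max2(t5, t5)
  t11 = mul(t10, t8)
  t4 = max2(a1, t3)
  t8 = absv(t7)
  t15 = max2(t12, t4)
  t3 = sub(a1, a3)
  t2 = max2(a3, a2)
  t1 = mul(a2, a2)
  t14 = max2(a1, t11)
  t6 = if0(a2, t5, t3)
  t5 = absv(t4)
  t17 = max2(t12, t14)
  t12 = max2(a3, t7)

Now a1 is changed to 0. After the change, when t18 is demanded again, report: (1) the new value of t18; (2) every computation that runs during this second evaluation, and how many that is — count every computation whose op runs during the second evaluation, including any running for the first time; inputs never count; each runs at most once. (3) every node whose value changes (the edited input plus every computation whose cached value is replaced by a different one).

Initial pass — values computed on the first demand:
  t3 = sub(-4, 8) = -12
  t4 = max2(-4, -12) = -4
  t5 = absv(-4) = 4
  t7 = max2(4, 4) = 4
  t12 = max2(8, 4) = 8
  t15 = max2(8, -4) = 8
  t18 = if0(a1=-4 -> else branch t15) = 8

Second demand — change propagation:
  t3: re-runs because a1 -4->0; new result -8.
  t4: re-runs because a1 -4->0; t3 -12->-8; new result 0.
  t5: re-runs because t4 -4->0; new result 0.
  t7: re-runs because t5 4->0; t5 4->0; new result 0.
  t8: newly demanded (no cache) — executes and yields 0.
  t10: newly demanded (no cache) — executes and yields 0.
  t11: newly demanded (no cache) — executes and yields 0.
  t12: re-runs because t7 4->0; new result 8 (unchanged).
  t14: newly demanded (no cache) — executes and yields 0.
  t15: dirty yet unreached — the second evaluation never asks for it.
  t17: newly demanded (no cache) — executes and yields 8.
  t18: re-runs because a1 -4->0; new result 8 (unchanged).

The important point: the flipped condition redirects demand; t15 is left stale, never re-checked.

t18 now evaluates to 8.
Run set: t3, t4, t5, t7, t8, t10, t11, t12, t14, t17, t18 (11 run).
Changed values: a1, t3, t4, t5, t7.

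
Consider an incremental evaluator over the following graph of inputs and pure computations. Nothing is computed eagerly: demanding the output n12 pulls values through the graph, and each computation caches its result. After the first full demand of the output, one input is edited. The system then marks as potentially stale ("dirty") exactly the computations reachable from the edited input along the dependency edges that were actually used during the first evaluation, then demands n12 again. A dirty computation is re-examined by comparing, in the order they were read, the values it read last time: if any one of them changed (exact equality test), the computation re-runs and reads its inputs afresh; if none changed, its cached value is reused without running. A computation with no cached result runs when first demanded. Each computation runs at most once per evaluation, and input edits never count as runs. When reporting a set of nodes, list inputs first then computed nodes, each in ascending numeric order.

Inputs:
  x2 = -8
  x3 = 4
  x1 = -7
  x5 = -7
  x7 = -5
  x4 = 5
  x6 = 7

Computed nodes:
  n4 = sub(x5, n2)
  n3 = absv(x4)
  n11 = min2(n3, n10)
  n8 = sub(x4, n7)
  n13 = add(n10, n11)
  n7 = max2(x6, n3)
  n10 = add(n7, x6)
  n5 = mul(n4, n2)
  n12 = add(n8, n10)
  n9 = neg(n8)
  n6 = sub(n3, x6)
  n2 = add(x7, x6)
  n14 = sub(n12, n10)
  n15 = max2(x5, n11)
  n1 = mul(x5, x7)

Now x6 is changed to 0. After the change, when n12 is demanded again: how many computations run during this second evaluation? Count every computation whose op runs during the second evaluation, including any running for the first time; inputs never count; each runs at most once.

Run set: n7, n8, n10, n12 (4 run).

Initial pass — values computed on the first demand:
  n3 = absv(5) = 5
  n7 = max2(7, 5) = 7
  n8 = sub(5, 7) = -2
  n10 = add(7, 7) = 14
  n12 = add(-2, 14) = 12

Second demand — change propagation:
  n7: re-runs because x6 7->0; new result 5.
  n8: re-runs because n7 7->5; new result 0.
  n10: re-runs because n7 7->5; x6 7->0; new result 5.
  n12: re-runs because n8 -2->0; n10 14->5; new result 5.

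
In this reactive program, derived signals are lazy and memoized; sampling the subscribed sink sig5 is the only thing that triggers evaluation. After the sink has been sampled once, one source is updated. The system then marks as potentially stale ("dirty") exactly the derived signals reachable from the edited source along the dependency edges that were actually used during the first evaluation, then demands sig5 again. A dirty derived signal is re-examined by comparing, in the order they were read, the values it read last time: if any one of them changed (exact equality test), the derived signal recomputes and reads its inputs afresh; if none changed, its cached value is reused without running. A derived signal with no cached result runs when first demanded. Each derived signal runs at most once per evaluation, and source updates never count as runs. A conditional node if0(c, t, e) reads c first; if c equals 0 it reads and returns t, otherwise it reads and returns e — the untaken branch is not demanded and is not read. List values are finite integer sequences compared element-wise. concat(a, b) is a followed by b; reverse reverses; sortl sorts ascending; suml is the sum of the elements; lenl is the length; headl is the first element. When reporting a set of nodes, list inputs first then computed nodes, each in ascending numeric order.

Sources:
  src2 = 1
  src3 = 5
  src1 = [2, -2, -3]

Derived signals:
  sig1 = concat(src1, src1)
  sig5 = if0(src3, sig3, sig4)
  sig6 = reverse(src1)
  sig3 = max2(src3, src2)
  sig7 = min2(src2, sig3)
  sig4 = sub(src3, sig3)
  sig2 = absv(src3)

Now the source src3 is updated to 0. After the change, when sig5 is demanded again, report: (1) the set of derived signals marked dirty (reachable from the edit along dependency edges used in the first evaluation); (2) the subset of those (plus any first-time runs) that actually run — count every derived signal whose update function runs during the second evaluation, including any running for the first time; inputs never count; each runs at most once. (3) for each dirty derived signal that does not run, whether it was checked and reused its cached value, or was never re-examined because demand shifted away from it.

The edit dirties: sig3, sig4, sig5.
2 derived signals run: sig3, sig5.
Unvisited dirty nodes (no longer demanded): sig4.
Note the branch switch — demand abandons sig4, which is never re-examined.

First demand of the output computes:
  sig3 = max2(5, 1) = 5
  sig4 = sub(5, 5) = 0
  sig5 = if0(src3=5 -> else branch sig4) = 0

After the edit, cleaning proceeds:
  sig3: a read changed (src3 5->0) — executes, giving 1.
  sig4: stays stale; no demand reaches it after the flip.
  sig5: a read changed (src3 5->0) — executes, giving 1.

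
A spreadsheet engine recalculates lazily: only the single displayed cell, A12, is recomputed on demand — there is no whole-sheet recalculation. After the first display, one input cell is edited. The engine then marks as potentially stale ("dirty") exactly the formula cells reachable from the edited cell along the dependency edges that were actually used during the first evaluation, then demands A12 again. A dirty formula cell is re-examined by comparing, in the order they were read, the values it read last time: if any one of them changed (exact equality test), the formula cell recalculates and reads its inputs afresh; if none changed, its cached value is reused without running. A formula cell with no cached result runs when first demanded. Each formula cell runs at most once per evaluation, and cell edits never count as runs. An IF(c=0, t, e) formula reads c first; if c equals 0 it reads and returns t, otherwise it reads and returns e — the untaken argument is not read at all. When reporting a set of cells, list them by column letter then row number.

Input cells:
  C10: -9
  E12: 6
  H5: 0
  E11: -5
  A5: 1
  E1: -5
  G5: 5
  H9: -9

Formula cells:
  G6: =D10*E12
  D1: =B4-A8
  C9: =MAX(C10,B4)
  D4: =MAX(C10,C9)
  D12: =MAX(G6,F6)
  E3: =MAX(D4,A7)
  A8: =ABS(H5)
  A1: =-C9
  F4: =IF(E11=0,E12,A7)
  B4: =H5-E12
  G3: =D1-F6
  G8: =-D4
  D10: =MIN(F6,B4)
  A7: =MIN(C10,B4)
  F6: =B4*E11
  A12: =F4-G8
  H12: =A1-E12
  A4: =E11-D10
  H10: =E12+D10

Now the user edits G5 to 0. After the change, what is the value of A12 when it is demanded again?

New value of A12: -15.
Key observation: G5 is never demanded by the output, so the edit triggers no recomputation at all.

First evaluation (everything demanded from the output):
  B4 = 0 - 6 = -6
  A7 = MIN(-9, -6) = -9
  C9 = MAX(-9, -6) = -6
  D4 = MAX(-9, -6) = -6
  F4 = IF(E11=0: E11=-5 -> else branch A7) = -9
  G8 = -(-6) = 6
  A12 = -9 - 6 = -15

Propagation after the edit:
  G5 feeds no computation that the output demands — nothing is marked dirty and nothing runs.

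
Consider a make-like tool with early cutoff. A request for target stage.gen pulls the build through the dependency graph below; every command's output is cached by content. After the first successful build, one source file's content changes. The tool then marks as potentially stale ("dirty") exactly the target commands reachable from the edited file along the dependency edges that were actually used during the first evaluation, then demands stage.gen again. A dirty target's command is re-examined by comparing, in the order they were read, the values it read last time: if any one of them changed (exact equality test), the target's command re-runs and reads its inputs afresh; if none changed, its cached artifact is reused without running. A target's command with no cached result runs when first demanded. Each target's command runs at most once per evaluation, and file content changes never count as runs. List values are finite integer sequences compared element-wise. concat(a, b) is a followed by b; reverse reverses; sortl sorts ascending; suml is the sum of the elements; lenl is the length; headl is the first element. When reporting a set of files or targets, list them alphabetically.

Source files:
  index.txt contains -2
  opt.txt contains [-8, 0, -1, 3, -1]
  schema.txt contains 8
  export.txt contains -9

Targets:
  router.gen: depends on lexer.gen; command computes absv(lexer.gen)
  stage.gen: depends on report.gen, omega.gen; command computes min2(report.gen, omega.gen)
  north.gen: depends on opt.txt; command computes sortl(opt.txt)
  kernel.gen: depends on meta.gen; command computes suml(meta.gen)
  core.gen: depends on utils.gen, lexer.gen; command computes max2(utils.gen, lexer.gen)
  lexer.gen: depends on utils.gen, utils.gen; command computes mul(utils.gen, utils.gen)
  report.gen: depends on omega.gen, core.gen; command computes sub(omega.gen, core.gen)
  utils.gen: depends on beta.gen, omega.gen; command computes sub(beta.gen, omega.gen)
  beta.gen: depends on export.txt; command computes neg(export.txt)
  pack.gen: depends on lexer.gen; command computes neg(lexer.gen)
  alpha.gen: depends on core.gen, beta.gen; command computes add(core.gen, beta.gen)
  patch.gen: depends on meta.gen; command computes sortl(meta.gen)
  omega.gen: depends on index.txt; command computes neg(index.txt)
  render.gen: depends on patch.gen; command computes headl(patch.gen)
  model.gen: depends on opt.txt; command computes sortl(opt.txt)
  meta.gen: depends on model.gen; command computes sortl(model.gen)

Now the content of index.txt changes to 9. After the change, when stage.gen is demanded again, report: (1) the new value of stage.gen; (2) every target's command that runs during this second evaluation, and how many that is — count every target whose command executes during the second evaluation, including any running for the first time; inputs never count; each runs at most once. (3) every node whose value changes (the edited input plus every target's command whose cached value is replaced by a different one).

First demand of the output computes:
  beta.gen = neg(-9) = 9
  omega.gen = neg(-2) = 2
  utils.gen = sub(9, 2) = 7
  lexer.gen = mul(7, 7) = 49
  core.gen = max2(7, 49) = 49
  report.gen = sub(2, 49) = -47
  stage.gen = min2(-47, 2) = -47

After the edit, cleaning proceeds:
  omega.gen: a read changed (index.txt -2->9) — executes, giving -9.
  utils.gen: a read changed (omega.gen 2->-9) — executes, giving 18.
  lexer.gen: a read changed (utils.gen 7->18; utils.gen 7->18) — executes, giving 324.
  core.gen: a read changed (utils.gen 7->18; lexer.gen 49->324) — executes, giving 324.
  report.gen: a read changed (omega.gen 2->-9; core.gen 49->324) — executes, giving -333.
  stage.gen: a read changed (report.gen -47->-333; omega.gen 2->-9) — executes, giving -333.

Demanding stage.gen again yields -333.
6 target commands run: core.gen, lexer.gen, omega.gen, report.gen, stage.gen, utils.gen.
The nodes whose values change: core.gen, index.txt, lexer.gen, omega.gen, report.gen, stage.gen, utils.gen.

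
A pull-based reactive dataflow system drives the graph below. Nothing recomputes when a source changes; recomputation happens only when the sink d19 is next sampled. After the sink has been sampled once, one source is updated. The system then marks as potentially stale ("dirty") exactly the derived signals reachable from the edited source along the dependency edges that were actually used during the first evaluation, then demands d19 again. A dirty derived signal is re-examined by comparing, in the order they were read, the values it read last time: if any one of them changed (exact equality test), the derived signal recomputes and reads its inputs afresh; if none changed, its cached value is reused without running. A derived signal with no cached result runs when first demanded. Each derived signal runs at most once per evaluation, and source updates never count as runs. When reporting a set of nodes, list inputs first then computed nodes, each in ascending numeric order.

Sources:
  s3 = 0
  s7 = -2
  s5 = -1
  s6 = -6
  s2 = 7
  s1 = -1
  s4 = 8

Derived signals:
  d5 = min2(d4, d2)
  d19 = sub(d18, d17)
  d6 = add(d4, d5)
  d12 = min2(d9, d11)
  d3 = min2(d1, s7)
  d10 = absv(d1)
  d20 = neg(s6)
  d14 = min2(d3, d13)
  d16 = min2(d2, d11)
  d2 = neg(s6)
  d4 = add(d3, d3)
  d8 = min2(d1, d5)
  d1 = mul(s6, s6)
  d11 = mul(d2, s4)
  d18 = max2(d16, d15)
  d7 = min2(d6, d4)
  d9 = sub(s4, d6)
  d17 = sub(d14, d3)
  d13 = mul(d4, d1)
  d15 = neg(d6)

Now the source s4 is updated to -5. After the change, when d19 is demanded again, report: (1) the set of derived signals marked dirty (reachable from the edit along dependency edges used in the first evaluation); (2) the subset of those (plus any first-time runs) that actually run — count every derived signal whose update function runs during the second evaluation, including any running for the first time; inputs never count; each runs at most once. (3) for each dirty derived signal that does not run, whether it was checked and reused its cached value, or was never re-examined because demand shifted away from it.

Marked dirty: d11, d16, d18, d19.
Derived signals that run: d11, d16, d18 — 3 in total.
Checked but reused from cache: d19.
Key observation: the change is absorbed at d18 — it re-runs but produces the same value, and the output's value is unchanged.

First evaluation (everything demanded from the output):
  d1 = mul(-6, -6) = 36
  d2 = neg(-6) = 6
  d3 = min2(36, -2) = -2
  d4 = add(-2, -2) = -4
  d5 = min2(-4, 6) = -4
  d6 = add(-4, -4) = -8
  d11 = mul(6, 8) = 48
  d13 = mul(-4, 36) = -144
  d14 = min2(-2, -144) = -144
  d15 = neg(-8) = 8
  d16 = min2(6, 48) = 6
  d17 = sub(-144, -2) = -142
  d18 = max2(6, 8) = 8
  d19 = sub(8, -142) = 150

Propagation after the edit:
  d11: runs — s4 8->-5; result -30.
  d16: runs — d11 48->-30; result -30.
  d18: runs — d16 6->-30; result 8 (same value as before).
  d19: checked — values it read are unchanged (d18 unchanged, d17 unchanged); reused cached 150 without running.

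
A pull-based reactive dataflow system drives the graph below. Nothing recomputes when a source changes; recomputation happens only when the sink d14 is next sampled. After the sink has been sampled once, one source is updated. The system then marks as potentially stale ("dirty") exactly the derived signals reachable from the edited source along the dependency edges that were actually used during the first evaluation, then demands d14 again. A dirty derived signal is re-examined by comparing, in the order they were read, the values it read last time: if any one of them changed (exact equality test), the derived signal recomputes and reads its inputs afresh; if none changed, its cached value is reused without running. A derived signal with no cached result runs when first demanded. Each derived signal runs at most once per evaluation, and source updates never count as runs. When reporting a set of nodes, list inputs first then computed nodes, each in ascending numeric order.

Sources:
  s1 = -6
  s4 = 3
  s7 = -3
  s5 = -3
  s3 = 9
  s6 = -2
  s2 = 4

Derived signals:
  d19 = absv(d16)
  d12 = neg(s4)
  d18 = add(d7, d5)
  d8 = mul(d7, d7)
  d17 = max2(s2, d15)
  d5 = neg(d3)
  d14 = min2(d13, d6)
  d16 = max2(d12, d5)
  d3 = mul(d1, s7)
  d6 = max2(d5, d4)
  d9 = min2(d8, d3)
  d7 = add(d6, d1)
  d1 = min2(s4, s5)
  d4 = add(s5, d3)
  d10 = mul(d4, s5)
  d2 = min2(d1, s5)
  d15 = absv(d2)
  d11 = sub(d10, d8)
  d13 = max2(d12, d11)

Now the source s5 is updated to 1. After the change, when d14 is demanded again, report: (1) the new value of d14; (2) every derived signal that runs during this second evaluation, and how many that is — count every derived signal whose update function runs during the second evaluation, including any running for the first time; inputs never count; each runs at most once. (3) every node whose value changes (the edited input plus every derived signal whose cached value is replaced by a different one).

First evaluation (everything demanded from the output):
  d1 = min2(3, -3) = -3
  d3 = mul(-3, -3) = 9
  d4 = add(-3, 9) = 6
  d5 = neg(9) = -9
  d6 = max2(-9, 6) = 6
  d7 = add(6, -3) = 3
  d8 = mul(3, 3) = 9
  d10 = mul(6, -3) = -18
  d11 = sub(-18, 9) = -27
  d12 = neg(3) = -3
  d13 = max2(-3, -27) = -3
  d14 = min2(-3, 6) = -3

Propagation after the edit:
  d1: runs — s5 -3->1; result 1.
  d3: runs — d1 -3->1; result -3.
  d4: runs — s5 -3->1; d3 9->-3; result -2.
  d5: runs — d3 9->-3; result 3.
  d6: runs — d5 -9->3; d4 6->-2; result 3.
  d7: runs — d6 6->3; d1 -3->1; result 4.
  d8: runs — d7 3->4; d7 3->4; result 16.
  d10: runs — d4 6->-2; s5 -3->1; result -2.
  d11: runs — d10 -18->-2; d8 9->16; result -18.
  d13: runs — d11 -27->-18; result -3 (same value as before).
  d14: runs — d6 6->3; result -3 (same value as before).

New value of d14: -3.
Derived signals that run: d1, d3, d4, d5, d6, d7, d8, d10, d11, d13, d14 — 11 in total.
Values that change: s5, d1, d3, d4, d5, d6, d7, d8, d10, d11.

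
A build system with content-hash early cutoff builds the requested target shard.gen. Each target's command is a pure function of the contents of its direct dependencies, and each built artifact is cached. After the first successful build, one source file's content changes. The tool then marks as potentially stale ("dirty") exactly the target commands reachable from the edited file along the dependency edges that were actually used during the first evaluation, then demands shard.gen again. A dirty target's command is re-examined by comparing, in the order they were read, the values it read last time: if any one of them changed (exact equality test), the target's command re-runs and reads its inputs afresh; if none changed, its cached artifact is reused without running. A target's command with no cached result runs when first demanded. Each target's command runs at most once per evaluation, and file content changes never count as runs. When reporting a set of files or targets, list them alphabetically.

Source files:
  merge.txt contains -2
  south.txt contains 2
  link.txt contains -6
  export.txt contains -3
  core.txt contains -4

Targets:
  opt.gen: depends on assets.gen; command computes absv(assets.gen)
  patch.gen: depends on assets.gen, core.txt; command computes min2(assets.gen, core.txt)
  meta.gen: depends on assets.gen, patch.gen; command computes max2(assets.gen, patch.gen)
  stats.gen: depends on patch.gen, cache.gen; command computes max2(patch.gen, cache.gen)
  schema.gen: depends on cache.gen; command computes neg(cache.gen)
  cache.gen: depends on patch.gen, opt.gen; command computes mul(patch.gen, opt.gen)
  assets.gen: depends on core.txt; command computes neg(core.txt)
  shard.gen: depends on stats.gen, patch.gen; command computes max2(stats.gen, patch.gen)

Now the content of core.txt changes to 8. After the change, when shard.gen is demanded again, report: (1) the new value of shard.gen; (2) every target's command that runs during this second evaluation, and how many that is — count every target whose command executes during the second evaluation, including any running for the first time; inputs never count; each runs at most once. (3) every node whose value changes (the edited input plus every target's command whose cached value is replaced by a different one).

New value of shard.gen: -8.
Target commands that run: assets.gen, cache.gen, opt.gen, patch.gen, shard.gen, stats.gen — 6 in total.
Values that change: assets.gen, cache.gen, core.txt, opt.gen, patch.gen, shard.gen, stats.gen.

First evaluation (everything demanded from the output):
  assets.gen = neg(-4) = 4
  opt.gen = absv(4) = 4
  patch.gen = min2(4, -4) = -4
  cache.gen = mul(-4, 4) = -16
  stats.gen = max2(-4, -16) = -4
  shard.gen = max2(-4, -4) = -4

Propagation after the edit:
  assets.gen: runs — core.txt -4->8; result -8.
  opt.gen: runs — assets.gen 4->-8; result 8.
  patch.gen: runs — assets.gen 4->-8; core.txt -4->8; result -8.
  cache.gen: runs — patch.gen -4->-8; opt.gen 4->8; result -64.
  stats.gen: runs — patch.gen -4->-8; cache.gen -16->-64; result -8.
  shard.gen: runs — stats.gen -4->-8; patch.gen -4->-8; result -8.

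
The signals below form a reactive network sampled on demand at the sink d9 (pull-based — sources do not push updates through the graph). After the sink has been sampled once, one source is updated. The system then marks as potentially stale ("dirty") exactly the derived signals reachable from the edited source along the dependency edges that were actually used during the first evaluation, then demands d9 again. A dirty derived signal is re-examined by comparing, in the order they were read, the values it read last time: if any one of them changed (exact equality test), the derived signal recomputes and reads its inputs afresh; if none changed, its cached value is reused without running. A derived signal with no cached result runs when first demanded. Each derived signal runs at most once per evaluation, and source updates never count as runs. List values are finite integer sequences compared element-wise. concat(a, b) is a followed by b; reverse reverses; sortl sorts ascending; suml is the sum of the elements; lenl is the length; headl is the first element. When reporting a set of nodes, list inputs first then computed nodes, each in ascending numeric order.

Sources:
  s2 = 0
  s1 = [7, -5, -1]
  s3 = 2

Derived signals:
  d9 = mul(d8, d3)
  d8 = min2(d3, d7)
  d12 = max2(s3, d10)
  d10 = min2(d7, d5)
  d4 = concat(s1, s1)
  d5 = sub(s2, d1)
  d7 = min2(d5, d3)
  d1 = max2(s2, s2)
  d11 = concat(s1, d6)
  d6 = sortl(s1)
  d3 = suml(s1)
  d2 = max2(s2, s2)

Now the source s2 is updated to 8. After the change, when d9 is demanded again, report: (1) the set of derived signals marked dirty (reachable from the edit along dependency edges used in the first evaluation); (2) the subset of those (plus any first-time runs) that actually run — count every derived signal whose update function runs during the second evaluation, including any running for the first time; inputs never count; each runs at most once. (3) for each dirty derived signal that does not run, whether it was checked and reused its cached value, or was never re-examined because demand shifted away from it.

Dirty set: d1, d5, d7, d8, d9.
Run set: d1, d5 (2 run).
Re-examined without running (cache reused): d7, d8, d9.
The important point: d5 recomputes to an identical value, and the output ends up unchanged.

Initial pass — values computed on the first demand:
  d1 = max2(0, 0) = 0
  d3 = suml([7, -5, -1]) = 1
  d5 = sub(0, 0) = 0
  d7 = min2(0, 1) = 0
  d8 = min2(1, 0) = 0
  d9 = mul(0, 1) = 0

Second demand — change propagation:
  d1: re-runs because s2 0->8; s2 0->8; new result 8.
  d5: re-runs because s2 0->8; d1 0->8; new result 0 (unchanged).
  d7: re-examined; everything it read last time is the same (d5 unchanged, d3 unchanged) — cache 0 kept, no run.
  d8: re-examined; everything it read last time is the same (d3 unchanged, d7 unchanged) — cache 0 kept, no run.
  d9: re-examined; everything it read last time is the same (d8 unchanged, d3 unchanged) — cache 0 kept, no run.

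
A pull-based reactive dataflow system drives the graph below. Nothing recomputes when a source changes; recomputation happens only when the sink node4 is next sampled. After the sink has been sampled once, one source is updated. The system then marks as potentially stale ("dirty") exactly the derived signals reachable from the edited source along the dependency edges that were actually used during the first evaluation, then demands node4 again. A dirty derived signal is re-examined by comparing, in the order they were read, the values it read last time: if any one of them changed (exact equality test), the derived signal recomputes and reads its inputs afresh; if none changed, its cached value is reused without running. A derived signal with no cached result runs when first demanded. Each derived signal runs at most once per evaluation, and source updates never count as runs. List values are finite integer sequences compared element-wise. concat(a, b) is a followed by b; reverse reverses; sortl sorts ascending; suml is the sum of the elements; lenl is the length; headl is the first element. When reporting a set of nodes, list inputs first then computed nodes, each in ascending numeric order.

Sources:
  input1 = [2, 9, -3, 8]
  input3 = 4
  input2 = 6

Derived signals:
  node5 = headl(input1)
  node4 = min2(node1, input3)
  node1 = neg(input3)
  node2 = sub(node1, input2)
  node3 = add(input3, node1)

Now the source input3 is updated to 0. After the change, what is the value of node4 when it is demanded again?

New value of node4: 0.

First evaluation (everything demanded from the output):
  node1 = neg(4) = -4
  node4 = min2(-4, 4) = -4

Propagation after the edit:
  node1: runs — input3 4->0; result 0.
  node4: runs — node1 -4->0; input3 4->0; result 0.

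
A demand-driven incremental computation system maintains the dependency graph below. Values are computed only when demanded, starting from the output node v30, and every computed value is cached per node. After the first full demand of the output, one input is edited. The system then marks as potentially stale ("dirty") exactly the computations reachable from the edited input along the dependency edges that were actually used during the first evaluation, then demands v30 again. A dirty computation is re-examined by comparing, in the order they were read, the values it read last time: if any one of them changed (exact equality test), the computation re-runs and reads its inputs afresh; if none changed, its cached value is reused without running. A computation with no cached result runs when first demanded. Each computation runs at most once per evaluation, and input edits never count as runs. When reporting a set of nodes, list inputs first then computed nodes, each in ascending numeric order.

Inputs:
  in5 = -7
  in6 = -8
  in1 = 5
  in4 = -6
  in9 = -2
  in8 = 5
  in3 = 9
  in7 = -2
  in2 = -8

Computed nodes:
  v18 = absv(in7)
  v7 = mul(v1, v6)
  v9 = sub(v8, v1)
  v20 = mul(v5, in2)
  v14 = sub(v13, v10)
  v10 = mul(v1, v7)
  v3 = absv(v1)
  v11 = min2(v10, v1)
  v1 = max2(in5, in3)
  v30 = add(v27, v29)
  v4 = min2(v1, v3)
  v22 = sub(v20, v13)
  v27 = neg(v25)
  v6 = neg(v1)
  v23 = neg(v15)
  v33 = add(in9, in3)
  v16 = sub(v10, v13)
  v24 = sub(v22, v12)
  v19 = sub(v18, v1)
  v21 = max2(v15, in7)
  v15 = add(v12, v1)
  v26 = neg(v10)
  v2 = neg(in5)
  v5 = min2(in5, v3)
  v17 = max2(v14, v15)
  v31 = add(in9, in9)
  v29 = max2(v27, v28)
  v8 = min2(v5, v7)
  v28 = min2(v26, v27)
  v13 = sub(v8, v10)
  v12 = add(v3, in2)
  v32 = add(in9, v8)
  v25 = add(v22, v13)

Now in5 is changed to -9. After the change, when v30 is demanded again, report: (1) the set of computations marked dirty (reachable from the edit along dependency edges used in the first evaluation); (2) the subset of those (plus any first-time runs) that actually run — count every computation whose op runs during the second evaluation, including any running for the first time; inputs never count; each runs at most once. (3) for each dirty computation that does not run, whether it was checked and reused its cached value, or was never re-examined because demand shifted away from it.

First evaluation (everything demanded from the output):
  v1 = max2(-7, 9) = 9
  v3 = absv(9) = 9
  v5 = min2(-7, 9) = -7
  v6 = neg(9) = -9
  v7 = mul(9, -9) = -81
  v8 = min2(-7, -81) = -81
  v10 = mul(9, -81) = -729
  v13 = sub(-81, -729) = 648
  v20 = mul(-7, -8) = 56
  v22 = sub(56, 648) = -592
  v25 = add(-592, 648) = 56
  v26 = neg(-729) = 729
  v27 = neg(56) = -56
  v28 = min2(729, -56) = -56
  v29 = max2(-56, -56) = -56
  v30 = add(-56, -56) = -112

Propagation after the edit:
  v1: runs — in5 -7->-9; result 9 (same value as before).
  v3: checked — values it read are unchanged (v1 unchanged); reused cached 9 without running.
  v5: runs — in5 -7->-9; result -9.
  v6: checked — values it read are unchanged (v1 unchanged); reused cached -9 without running.
  v7: checked — values it read are unchanged (v1 unchanged, v6 unchanged); reused cached -81 without running.
  v8: runs — v5 -7->-9; result -81 (same value as before).
  v10: checked — values it read are unchanged (v1 unchanged, v7 unchanged); reused cached -729 without running.
  v13: checked — values it read are unchanged (v8 unchanged, v10 unchanged); reused cached 648 without running.
  v20: runs — v5 -7->-9; result 72.
  v22: runs — v20 56->72; result -576.
  v25: runs — v22 -592->-576; result 72.
  v26: checked — values it read are unchanged (v10 unchanged); reused cached 729 without running.
  v27: runs — v25 56->72; result -72.
  v28: runs — v27 -56->-72; result -72.
  v29: runs — v27 -56->-72; v28 -56->-72; result -72.
  v30: runs — v27 -56->-72; v29 -56->-72; result -144.

Key observation: the cutoff stops propagation at v3 — its inputs' values are unchanged, so it reuses its cache.

Marked dirty: v1, v3, v5, v6, v7, v8, v10, v13, v20, v22, v25, v26, v27, v28, v29, v30.
Computations that run: v1, v5, v8, v20, v22, v25, v27, v28, v29, v30 — 10 in total.
Checked but reused from cache: v3, v6, v7, v10, v13, v26.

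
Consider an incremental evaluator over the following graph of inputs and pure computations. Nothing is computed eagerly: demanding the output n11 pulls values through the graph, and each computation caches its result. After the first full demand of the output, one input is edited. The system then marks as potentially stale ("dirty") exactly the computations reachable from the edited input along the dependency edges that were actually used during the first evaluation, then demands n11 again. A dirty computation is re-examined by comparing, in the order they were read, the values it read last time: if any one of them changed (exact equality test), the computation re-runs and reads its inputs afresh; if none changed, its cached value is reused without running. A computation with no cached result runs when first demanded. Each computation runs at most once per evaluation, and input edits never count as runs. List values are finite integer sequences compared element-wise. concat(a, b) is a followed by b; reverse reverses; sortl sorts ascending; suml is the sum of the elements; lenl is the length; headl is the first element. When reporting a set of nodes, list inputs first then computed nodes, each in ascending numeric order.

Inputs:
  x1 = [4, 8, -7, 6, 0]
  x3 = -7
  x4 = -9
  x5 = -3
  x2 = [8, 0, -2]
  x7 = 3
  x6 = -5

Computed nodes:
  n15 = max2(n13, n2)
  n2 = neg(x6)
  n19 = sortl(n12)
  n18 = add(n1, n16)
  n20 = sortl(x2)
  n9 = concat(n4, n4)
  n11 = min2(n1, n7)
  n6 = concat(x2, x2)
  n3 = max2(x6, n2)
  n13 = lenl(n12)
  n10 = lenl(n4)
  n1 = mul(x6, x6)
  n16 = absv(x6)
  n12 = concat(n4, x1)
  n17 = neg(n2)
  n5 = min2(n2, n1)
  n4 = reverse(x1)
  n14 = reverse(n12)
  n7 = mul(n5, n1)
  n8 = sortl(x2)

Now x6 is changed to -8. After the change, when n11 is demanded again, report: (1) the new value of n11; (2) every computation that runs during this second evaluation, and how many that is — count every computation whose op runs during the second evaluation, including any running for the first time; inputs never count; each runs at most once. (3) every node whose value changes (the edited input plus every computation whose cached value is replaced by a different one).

n11 now evaluates to 64.
Run set: n1, n2, n5, n7, n11 (5 run).
Changed values: x6, n1, n2, n5, n7, n11.

Initial pass — values computed on the first demand:
  n1 = mul(-5, -5) = 25
  n2 = neg(-5) = 5
  n5 = min2(5, 25) = 5
  n7 = mul(5, 25) = 125
  n11 = min2(25, 125) = 25

Second demand — change propagation:
  n1: re-runs because x6 -5->-8; x6 -5->-8; new result 64.
  n2: re-runs because x6 -5->-8; new result 8.
  n5: re-runs because n2 5->8; n1 25->64; new result 8.
  n7: re-runs because n5 5->8; n1 25->64; new result 512.
  n11: re-runs because n1 25->64; n7 125->512; new result 64.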